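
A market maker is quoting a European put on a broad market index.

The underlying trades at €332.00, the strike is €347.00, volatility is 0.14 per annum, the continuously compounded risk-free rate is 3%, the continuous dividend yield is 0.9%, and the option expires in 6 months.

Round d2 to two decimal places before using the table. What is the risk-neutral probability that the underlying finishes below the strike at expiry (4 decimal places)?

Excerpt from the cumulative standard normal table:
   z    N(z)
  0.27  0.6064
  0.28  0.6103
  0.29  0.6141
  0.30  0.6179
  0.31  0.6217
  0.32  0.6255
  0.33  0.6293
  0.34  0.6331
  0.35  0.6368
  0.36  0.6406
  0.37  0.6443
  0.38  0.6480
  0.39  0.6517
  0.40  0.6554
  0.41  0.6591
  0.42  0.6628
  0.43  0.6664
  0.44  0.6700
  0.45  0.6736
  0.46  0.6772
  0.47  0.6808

0.6517

σ√T = 0.14·√0.5 = 0.0990
d₁ = [ln(332/347) + (0.03 − 0.009 + 0.14²/2)·0.5] / 0.0990 = [-0.0442 + 0.0154] / 0.0990 = -0.2908 ⇒ -0.29
d₂ = d₁ − σ√T = -0.2908 − 0.0990 = -0.3898 ⇒ -0.39
Risk-neutral Pr[S_T < K] = N(−d₂) = N(0.39) = 0.6517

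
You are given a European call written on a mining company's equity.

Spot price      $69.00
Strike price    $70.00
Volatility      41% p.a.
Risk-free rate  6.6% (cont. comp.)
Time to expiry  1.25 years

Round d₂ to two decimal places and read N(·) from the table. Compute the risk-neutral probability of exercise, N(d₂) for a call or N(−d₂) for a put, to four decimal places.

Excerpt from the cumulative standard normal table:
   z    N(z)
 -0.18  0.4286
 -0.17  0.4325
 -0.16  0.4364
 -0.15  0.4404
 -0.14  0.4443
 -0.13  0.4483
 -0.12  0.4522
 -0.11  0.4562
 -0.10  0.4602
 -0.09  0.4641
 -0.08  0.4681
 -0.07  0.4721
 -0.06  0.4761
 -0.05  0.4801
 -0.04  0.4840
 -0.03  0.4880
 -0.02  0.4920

0.4681

T = 1.25;  σ√T = 0.4584
d₁ = [ln(69/70) + (0.066 + 0.41²/2)·1.25] / 0.4584 = [-0.0144 + 0.1876] / 0.4584 = 0.3778 → 0.38
d₂ = d₁ − σ√T = 0.3778 − 0.4584 = -0.0806 → -0.08
Risk-neutral Pr[S_T > K] = N(d₂) = N(-0.08) = 0.4681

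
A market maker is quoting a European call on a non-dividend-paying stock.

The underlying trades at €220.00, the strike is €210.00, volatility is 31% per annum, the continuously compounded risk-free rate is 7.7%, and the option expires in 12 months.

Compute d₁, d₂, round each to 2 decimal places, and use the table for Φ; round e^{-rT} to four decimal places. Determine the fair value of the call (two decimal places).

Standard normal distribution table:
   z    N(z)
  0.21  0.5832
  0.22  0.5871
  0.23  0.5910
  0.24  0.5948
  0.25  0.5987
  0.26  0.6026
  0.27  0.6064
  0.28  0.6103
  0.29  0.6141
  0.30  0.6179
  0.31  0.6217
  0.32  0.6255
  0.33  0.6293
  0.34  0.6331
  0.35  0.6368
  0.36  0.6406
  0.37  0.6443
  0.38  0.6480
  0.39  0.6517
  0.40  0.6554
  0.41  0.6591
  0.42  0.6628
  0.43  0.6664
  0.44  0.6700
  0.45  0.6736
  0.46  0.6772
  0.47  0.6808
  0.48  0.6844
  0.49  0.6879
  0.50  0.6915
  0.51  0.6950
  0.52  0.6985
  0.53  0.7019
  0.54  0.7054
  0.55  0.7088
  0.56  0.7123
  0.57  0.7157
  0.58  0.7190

€40.28

σ√T = 0.31 × 1.0000 = 0.3100
d₁ = [ln(220/210) + (0.077 + ½·0.31²)·1] / (σ√T) = (0.0465 + 0.1250) / 0.3100 = 0.5535 ⇒ 0.55
d₂ = 0.5535 − 0.3100 = 0.2435 ⇒ 0.24
e^(−rT) = e^(−0.077·1) = 0.9259
N(d₁) = N(0.55) = 0.7088;  N(d₂) = N(0.24) = 0.5948
C = 220·0.7088 − 210·0.9259·0.5948 = 155.9360 − 115.6523 = 40.2837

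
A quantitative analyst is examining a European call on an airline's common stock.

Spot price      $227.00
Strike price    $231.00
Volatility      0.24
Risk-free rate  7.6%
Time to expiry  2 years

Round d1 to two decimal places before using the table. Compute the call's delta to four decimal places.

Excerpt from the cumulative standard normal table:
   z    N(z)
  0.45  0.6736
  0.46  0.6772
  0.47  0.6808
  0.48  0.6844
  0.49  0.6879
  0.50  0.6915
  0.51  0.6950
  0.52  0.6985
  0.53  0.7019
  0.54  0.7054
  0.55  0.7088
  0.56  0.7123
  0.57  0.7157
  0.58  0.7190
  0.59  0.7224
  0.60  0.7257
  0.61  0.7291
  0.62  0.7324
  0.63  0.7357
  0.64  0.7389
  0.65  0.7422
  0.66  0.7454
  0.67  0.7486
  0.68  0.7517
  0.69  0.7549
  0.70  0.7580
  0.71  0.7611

σ√T = 0.24 × 1.4142 = 0.3394
d₁ = [ln(227/231) + (0.076 + 0.24²/2)·2] / 0.3394 = [-0.0175 + 0.2096] / 0.3394 = 0.5661 → 0.57
N(d₁) = N(0.57) = 0.7157
Δ_call = N(d₁) = 0.7157

0.7157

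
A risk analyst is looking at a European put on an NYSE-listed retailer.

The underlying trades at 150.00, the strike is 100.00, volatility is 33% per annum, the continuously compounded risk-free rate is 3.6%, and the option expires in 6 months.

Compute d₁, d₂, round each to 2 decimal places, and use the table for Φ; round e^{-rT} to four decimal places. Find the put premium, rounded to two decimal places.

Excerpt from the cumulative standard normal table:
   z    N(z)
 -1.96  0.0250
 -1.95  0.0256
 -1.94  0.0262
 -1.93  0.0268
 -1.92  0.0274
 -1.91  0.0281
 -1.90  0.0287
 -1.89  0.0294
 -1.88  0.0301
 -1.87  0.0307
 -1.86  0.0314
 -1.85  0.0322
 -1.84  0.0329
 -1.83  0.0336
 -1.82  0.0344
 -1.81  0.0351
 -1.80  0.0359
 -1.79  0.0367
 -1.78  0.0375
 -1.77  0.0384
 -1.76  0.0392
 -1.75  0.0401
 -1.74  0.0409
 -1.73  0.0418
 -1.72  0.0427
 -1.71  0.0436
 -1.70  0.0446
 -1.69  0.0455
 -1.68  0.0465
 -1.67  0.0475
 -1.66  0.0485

0.36

T = 0.5;  σ√T = 0.2333
d₁ = [ln(150/100) + (0.036 + 0.33²/2)·0.5] / 0.2333 = [0.4055 + 0.0452] / 0.2333 = 1.9314 → 1.93
d₂ = d₁ − σ√T = 1.9314 − 0.2333 = 1.6981 → 1.70
exp(−rT) = exp(−0.036·0.5) = 0.9822
P = 100·0.9822·N(-1.70) − 150·N(-1.93) = 100·0.9822·0.0446 − 150·0.0268 = 4.3806 − 4.0200 = 0.3606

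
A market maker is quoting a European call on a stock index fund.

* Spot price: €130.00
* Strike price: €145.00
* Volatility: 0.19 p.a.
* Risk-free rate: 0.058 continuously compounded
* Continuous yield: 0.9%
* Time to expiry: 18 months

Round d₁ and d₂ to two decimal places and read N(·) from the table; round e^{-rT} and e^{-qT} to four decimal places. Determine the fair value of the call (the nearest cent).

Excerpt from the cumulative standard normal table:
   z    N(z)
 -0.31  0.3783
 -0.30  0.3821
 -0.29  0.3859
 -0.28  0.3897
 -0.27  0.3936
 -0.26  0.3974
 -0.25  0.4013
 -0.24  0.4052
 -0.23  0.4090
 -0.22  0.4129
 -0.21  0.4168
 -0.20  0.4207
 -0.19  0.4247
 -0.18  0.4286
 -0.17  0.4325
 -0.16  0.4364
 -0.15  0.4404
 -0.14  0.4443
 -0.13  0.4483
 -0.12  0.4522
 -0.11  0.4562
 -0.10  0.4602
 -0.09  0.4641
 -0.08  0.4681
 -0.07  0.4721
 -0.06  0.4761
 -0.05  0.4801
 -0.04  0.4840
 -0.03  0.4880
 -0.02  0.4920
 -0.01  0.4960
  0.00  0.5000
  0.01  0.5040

σ√T = 0.19·√1.5 = 0.2327
d₁ = [ln(130/145) + (0.058 − 0.009 + 0.19²/2)·1.5] / 0.2327 = [-0.1092 + 0.1006] / 0.2327 = -0.0371 ≈ -0.04
d₂ = d₁ − σ√T = -0.0371 − 0.2327 = -0.2698 ≈ -0.27
exp(−qT) = exp(−0.009·1.5) = 0.9866;  exp(−rT) = exp(−0.058·1.5) = 0.9167
C = 130·0.9866·N(-0.04) − 145·0.9167·N(-0.27) = 130·0.9866·0.4840 − 145·0.9167·0.3936 = 62.0769 − 52.3179 = 9.7590

€9.76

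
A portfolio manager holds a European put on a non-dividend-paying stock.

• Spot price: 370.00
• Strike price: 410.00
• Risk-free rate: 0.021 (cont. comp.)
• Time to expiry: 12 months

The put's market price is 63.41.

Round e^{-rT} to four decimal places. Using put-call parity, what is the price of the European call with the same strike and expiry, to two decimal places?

31.94

e^(−rT) = e^(−0.021·1) = 0.9792
Put-call parity: C − P = S − K·e^(−rT) = 370 − 410·0.9792 = 370 − 401.4720 = -31.4720
C = P + (C − P) = 63.41 + (-31.4720) = 31.9380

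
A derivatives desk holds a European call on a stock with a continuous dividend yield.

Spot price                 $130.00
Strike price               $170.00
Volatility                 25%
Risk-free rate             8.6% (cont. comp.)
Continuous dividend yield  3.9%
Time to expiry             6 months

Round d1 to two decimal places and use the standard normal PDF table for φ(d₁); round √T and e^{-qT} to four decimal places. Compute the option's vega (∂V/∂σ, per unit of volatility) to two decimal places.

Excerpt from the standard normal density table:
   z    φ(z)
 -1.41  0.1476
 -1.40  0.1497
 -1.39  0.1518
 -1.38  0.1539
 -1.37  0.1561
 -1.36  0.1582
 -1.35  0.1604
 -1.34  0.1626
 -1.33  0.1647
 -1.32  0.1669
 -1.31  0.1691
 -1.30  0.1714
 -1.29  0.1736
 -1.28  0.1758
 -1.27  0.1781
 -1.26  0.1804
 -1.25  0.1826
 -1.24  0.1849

15.45

σ√T = 0.25 × 0.7071 = 0.1768
d₁ = [ln(130/170) + (0.086 − 0.039 + 0.25²/2)·0.5] / 0.1768 = [-0.2683 + 0.0391] / 0.1768 = -1.2962 ≈ -1.30
√T = √0.5 = 0.7071
φ(d₁) = φ(-1.30) = 0.1714
e^(−qT) = e^(−0.039·0.5) = 0.9807
vega = S·e^(−qT)·φ(d₁)·√T = 130·0.9807·0.1714·0.7071 = 15.4515
(Vega is the same for a European call and put with the same parameters.)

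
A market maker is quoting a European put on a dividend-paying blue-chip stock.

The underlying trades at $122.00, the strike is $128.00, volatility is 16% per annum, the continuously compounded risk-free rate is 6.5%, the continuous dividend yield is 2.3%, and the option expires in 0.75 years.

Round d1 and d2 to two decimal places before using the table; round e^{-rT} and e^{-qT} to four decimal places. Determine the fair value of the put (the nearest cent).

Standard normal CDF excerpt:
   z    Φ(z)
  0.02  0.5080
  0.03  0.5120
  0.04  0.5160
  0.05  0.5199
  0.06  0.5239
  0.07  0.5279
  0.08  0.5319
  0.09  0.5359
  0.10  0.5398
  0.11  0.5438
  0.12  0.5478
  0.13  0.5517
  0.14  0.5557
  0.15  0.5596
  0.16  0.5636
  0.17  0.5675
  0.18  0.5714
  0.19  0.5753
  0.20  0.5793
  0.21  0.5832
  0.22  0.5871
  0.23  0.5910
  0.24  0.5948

$7.79

σ√T = 0.16 × 0.8660 = 0.1386
d₁ = [ln(122/128) + (0.065 − 0.023 + 0.16²/2)·0.75] / 0.1386 = [-0.0480 + 0.0411] / 0.1386 = -0.0499 which rounds to -0.05
d₂ = d₁ − σ√T = -0.0499 − 0.1386 = -0.1884 which rounds to -0.19
e^(−qT) = e^(−0.023·0.75) = 0.9829;  e^(−rT) = e^(−0.065·0.75) = 0.9524
P = 128·0.9524·N(0.19) − 122·0.9829·N(0.05) = 128·0.9524·0.5753 − 122·0.9829·0.5199 = 70.1332 − 62.3432 = 7.7900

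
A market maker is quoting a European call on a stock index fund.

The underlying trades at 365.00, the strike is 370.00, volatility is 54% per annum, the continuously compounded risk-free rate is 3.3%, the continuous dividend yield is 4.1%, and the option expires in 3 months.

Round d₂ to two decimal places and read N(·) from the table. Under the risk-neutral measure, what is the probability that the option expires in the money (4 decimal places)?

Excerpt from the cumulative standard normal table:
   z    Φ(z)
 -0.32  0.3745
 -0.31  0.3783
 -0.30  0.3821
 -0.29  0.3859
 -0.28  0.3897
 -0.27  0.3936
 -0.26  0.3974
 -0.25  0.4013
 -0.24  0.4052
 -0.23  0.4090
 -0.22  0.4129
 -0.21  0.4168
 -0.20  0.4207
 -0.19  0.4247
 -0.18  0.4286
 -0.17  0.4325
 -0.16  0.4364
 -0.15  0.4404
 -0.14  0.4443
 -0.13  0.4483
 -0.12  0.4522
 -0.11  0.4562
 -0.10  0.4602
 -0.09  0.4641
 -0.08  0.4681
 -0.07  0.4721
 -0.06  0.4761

0.4247

σ√T = 0.54 × 0.5000 = 0.2700
d₁ = [ln(365/370) + (0.033 − 0.041 + ½·0.54²)·0.25] / (σ√T) = (-0.0136 + 0.0345) / 0.2700 = 0.0772 → 0.08
d₂ = 0.0772 − 0.2700 = -0.1928 → -0.19
Risk-neutral Pr[S_T > K] = N(d₂) = N(-0.19) = 0.4247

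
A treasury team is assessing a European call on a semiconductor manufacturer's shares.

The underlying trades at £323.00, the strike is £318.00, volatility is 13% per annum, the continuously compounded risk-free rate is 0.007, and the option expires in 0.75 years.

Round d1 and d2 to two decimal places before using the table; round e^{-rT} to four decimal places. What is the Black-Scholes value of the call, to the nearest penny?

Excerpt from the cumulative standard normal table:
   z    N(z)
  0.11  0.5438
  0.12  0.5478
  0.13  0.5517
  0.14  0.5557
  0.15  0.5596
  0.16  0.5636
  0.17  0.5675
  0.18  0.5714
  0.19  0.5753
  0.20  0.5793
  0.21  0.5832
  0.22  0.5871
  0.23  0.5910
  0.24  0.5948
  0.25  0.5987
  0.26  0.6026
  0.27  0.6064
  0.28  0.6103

T = 0.75;  σ√T = 0.1126
ln(S/K) + (r + σ²/2)T = ln(323/318) + (0.007 + 0.13²/2)·0.75 = 0.0156 + 0.0116 = 0.0272
d₁ = 0.0272 / 0.1126 = 0.2415 → 0.24
d₂ = d₁ − σ√T = 0.2415 − 0.1126 = 0.1289 → 0.13
e^(−rT) = e^(−0.007·0.75) = 0.9948
N(d₁) = N(0.24) = 0.5948;  N(d₂) = N(0.13) = 0.5517
C = 323·0.5948 − 318·0.9948·0.5517 = 192.1204 − 174.5283 = 17.5921

£17.59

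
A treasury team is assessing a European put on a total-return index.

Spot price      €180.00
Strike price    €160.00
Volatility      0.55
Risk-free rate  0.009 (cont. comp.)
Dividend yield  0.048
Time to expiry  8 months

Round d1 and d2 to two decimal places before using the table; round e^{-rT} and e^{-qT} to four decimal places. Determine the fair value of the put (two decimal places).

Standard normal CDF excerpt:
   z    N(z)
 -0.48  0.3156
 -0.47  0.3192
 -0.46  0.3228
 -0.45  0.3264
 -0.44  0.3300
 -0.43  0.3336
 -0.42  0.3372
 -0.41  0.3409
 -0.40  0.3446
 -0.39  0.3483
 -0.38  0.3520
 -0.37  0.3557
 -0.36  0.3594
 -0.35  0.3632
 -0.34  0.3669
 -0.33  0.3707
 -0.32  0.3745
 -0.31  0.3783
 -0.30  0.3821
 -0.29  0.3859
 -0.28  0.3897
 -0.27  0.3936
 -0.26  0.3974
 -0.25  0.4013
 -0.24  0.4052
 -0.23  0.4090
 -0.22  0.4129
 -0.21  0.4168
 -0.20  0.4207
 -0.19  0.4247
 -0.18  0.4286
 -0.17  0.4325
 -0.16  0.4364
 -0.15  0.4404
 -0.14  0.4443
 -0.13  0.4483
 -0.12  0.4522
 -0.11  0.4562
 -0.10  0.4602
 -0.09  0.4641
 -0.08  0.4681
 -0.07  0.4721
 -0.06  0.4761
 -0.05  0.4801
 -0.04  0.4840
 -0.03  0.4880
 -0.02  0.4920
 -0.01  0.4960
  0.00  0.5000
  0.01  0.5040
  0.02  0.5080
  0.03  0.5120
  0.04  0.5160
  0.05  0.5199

€22.64

σ√T = 0.55 × 0.8165 = 0.4491
d₁ = [ln(180/160) + (0.009 − 0.048 + 0.55²/2)·0.6667] / 0.4491 = [0.1178 + 0.0748] / 0.4491 = 0.4289 → 0.43
d₂ = d₁ − σ√T = 0.4289 − 0.4491 = -0.0202 → -0.02
exp(−qT) = exp(−0.048·0.6667) = 0.9685;  exp(−rT) = exp(−0.009·0.6667) = 0.9940
P = 160·0.9940·N(0.02) − 180·0.9685·N(-0.43) = 160·0.9940·0.5080 − 180·0.9685·0.3336 = 80.7923 − 58.1565 = 22.6358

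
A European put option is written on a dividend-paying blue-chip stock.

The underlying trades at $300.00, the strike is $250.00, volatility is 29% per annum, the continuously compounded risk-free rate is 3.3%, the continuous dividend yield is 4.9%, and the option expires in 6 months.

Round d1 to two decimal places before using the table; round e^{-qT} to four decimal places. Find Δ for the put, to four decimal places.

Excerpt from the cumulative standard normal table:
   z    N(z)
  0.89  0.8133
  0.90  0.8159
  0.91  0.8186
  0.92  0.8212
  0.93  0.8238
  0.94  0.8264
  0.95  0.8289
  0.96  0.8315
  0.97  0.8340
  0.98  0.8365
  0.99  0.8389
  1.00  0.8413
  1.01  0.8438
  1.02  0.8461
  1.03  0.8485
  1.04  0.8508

T = 0.5;  σ√T = 0.2051
d₁ = [ln(300/250) + (0.033 − 0.049 + ½·0.29²)·0.5] / (σ√T) = (0.1823 + 0.0130) / 0.2051 = 0.9526 which rounds to 0.95
N(d₁) = N(0.95) = 0.8289
Δ_put = e^(−qT)·(N(d₁) − 1) = 0.9758·(0.8289 − 1) = -0.1670

-0.1670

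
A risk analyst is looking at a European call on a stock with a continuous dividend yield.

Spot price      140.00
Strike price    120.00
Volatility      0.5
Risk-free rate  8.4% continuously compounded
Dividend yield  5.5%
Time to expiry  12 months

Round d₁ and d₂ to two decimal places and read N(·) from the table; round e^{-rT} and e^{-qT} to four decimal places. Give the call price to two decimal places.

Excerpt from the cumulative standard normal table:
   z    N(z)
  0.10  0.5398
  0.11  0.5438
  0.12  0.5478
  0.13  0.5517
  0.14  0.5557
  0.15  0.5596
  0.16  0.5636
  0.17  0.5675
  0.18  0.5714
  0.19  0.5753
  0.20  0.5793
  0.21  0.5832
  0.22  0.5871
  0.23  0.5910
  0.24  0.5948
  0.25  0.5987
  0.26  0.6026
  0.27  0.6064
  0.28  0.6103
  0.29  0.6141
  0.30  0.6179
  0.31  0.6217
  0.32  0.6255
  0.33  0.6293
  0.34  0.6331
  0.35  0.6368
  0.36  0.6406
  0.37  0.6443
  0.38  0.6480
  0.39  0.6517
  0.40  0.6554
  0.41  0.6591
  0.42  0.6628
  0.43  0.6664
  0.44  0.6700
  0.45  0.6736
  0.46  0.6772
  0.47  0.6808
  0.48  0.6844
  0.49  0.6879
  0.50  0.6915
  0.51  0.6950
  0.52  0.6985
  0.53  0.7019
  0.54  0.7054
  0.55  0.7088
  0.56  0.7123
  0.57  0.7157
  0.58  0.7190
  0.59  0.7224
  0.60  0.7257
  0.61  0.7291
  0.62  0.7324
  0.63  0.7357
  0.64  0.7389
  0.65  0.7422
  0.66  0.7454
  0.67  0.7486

36.61

T = 1;  σ√T = 0.5000
ln(S/K) + (r − q + σ²/2)T = ln(140/120) + (0.084 − 0.055 + 0.5²/2)·1 = 0.1542 + 0.1540 = 0.3082
d₁ = 0.3082 / 0.5000 = 0.6163 which rounds to 0.62
d₂ = d₁ − σ√T = 0.6163 − 0.5000 = 0.1163 which rounds to 0.12
e^(−qT) = e^(−0.055·1) = 0.9465;  e^(−rT) = e^(−0.084·1) = 0.9194
N(d₁) = N(0.62) = 0.7324;  N(d₂) = N(0.12) = 0.5478
C = 140·0.9465·0.7324 − 120·0.9194·0.5478 = 97.0503 − 60.4377 = 36.6126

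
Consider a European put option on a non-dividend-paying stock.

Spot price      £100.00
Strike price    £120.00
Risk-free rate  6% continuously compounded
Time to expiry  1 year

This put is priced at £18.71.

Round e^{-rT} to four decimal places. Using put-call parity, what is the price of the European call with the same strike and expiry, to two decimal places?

exp(−rT) = exp(−0.06·1) = 0.9418
Put-call parity: C − P = S − K·e^(−rT) = 100 − 120·0.9418 = 100 − 113.0160 = -13.0160
C = P + (C − P) = 18.71 + (-13.0160) = 5.6940

£5.69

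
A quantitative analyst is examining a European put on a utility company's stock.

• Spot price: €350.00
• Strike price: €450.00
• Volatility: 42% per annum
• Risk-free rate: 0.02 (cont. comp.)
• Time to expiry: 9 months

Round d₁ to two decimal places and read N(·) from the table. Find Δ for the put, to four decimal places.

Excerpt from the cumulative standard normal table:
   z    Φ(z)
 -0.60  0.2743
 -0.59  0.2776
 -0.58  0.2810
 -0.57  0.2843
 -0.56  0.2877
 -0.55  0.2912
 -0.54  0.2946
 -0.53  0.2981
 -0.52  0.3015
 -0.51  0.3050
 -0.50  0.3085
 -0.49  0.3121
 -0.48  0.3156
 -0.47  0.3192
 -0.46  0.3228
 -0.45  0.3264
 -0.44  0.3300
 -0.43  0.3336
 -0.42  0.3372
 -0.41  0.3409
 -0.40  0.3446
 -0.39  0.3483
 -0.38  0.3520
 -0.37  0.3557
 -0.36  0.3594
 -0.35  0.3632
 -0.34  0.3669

-0.6808

σ√T = 0.42 × 0.8660 = 0.3637
d₁ = [ln(350/450) + (0.02 + 0.42²/2)·0.75] / 0.3637 = [-0.2513 + 0.0811] / 0.3637 = -0.4678 ≈ -0.47
N(d₁) = N(-0.47) = 0.3192
Δ_put = N(d₁) − 1 = 0.3192 − 1 = -0.6808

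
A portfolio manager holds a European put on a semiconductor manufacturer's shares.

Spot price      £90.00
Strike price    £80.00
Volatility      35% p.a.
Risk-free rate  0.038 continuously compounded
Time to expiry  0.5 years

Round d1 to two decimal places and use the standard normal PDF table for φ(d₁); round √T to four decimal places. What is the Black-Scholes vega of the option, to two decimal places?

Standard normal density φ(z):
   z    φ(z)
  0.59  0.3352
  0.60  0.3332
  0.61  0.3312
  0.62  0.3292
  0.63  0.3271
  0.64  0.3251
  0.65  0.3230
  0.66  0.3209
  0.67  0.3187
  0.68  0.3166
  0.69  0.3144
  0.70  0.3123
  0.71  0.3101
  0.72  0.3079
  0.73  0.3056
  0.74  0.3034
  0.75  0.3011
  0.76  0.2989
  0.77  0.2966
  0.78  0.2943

T = 0.5;  σ√T = 0.2475
d₁ = [ln(90/80) + (0.038 + ½·0.35²)·0.5] / (σ√T) = (0.1178 + 0.0496) / 0.2475 = 0.6764 which rounds to 0.68
√T = √0.5 = 0.7071
φ(d₁) = φ(0.68) = 0.3166
vega = S·φ(d₁)·√T = 90·0.3166·0.7071 = 20.1481
(Call and put vega coincide under Black-Scholes.)

20.15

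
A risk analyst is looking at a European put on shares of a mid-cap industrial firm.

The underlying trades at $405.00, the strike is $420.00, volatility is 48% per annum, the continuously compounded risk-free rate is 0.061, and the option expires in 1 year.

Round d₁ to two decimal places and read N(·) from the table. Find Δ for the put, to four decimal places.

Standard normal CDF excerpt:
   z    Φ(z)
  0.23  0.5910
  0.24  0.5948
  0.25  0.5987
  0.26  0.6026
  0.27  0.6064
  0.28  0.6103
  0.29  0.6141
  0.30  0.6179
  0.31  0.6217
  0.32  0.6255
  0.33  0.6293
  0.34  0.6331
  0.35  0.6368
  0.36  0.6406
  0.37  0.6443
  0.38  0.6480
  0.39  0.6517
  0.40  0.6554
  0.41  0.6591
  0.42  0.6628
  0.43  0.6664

-0.3859

T = 1;  σ√T = 0.4800
d₁ = [ln(405/420) + (0.061 + ½·0.48²)·1] / (σ√T) = (-0.0364 + 0.1762) / 0.4800 = 0.2913 → 0.29
N(d₁) = N(0.29) = 0.6141
Δ_put = N(d₁) − 1 = 0.6141 − 1 = -0.3859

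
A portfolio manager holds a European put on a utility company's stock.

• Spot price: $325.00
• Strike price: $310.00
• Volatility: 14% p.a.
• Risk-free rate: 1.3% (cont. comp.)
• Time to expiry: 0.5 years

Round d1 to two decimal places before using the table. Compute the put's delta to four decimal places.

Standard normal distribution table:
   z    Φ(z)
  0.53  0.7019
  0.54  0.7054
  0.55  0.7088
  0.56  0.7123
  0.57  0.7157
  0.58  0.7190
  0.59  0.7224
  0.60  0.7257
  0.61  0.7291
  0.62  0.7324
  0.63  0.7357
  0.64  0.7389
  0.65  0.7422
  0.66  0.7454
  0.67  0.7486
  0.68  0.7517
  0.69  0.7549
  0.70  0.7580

-0.2776

σ√T = 0.14·√0.5 = 0.0990
ln(S/K) + (r + σ²/2)T = ln(325/310) + (0.013 + 0.14²/2)·0.5 = 0.0473 + 0.0114 = 0.0587
d₁ = 0.0587 / 0.0990 = 0.5925 → 0.59
N(d₁) = N(0.59) = 0.7224
Δ_put = N(d₁) − 1 = 0.7224 − 1 = -0.2776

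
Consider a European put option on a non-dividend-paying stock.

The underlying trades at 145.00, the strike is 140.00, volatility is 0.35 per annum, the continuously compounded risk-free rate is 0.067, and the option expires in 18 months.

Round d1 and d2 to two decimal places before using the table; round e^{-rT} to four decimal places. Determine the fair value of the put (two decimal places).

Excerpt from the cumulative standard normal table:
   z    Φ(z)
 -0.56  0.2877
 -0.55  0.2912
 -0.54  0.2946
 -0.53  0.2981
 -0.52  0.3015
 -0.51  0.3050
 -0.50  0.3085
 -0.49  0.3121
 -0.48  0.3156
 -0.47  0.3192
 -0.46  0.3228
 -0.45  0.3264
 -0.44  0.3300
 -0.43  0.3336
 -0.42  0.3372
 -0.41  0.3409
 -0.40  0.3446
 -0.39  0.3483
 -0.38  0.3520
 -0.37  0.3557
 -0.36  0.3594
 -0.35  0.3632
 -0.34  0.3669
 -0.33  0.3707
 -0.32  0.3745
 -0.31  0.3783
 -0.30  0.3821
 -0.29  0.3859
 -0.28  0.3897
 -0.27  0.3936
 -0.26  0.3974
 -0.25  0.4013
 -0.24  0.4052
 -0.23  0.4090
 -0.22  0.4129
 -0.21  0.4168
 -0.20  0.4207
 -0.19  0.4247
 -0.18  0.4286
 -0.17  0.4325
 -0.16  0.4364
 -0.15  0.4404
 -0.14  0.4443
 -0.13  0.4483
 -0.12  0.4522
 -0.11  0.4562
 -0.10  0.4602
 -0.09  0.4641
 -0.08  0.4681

T = 1.5;  σ√T = 0.4287
ln(S/K) + (r + σ²/2)T = ln(145/140) + (0.067 + 0.35²/2)·1.5 = 0.0351 + 0.1924 = 0.2275
d₁ = 0.2275 / 0.4287 = 0.5306 ≈ 0.53
d₂ = d₁ − σ√T = 0.5306 − 0.4287 = 0.1020 ≈ 0.10
e^(−rT) = e^(−0.067·1.5) = 0.9044
P = 140·0.9044·N(-0.10) − 145·N(-0.53) = 140·0.9044·0.4602 − 145·0.2981 = 58.2687 − 43.2245 = 15.0442

15.04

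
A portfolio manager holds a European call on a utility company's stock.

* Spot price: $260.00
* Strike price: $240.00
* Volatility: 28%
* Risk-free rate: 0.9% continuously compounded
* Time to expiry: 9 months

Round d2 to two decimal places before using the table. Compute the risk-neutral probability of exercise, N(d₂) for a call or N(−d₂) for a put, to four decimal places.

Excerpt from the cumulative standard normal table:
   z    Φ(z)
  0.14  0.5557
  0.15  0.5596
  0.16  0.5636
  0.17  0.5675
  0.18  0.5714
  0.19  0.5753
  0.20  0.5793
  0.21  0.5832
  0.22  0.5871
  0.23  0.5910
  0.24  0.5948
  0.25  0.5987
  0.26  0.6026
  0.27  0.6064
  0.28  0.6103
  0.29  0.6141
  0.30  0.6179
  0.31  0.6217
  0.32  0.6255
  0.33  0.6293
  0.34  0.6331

0.5948

σ√T = 0.28·√0.75 = 0.2425
d₁ = [ln(260/240) + (0.009 + 0.28²/2)·0.75] / 0.2425 = [0.0800 + 0.0362] / 0.2425 = 0.4792 → 0.48
d₂ = d₁ − σ√T = 0.4792 − 0.2425 = 0.2367 → 0.24
Pr(exercise) under Q = N(d₂) = 0.5948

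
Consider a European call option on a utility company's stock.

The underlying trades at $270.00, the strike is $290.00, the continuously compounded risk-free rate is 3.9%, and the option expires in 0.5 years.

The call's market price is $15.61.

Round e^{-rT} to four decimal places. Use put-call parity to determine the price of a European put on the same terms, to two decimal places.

$30.01

e^(−rT) = e^(−0.039·0.5) = 0.9807
Put-call parity: C − P = S − K·e^(−rT) = 270 − 290·0.9807 = 270 − 284.4030 = -14.4030
P = C − (C − P) = 15.61 − (-14.4030) = 30.0130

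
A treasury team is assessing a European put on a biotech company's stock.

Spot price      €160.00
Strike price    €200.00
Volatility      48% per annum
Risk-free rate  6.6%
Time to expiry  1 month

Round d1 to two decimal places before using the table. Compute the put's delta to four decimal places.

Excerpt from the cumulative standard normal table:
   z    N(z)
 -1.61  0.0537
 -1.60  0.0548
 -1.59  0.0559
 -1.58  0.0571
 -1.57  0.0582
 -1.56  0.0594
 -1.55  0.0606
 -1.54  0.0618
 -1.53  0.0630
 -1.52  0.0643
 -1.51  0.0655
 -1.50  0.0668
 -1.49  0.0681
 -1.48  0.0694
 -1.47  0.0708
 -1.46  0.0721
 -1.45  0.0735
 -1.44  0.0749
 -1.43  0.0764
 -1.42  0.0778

σ√T = 0.48 × 0.2887 = 0.1386
ln(S/K) + (r + σ²/2)T = ln(160/200) + (0.066 + 0.48²/2)·0.08333 = -0.2231 + 0.0151 = -0.2080
d₁ = -0.2080 / 0.1386 = -1.5014 ⇒ -1.50
N(d₁) = N(-1.50) = 0.0668
Δ_put = N(d₁) − 1 = 0.0668 − 1 = -0.9332

-0.9332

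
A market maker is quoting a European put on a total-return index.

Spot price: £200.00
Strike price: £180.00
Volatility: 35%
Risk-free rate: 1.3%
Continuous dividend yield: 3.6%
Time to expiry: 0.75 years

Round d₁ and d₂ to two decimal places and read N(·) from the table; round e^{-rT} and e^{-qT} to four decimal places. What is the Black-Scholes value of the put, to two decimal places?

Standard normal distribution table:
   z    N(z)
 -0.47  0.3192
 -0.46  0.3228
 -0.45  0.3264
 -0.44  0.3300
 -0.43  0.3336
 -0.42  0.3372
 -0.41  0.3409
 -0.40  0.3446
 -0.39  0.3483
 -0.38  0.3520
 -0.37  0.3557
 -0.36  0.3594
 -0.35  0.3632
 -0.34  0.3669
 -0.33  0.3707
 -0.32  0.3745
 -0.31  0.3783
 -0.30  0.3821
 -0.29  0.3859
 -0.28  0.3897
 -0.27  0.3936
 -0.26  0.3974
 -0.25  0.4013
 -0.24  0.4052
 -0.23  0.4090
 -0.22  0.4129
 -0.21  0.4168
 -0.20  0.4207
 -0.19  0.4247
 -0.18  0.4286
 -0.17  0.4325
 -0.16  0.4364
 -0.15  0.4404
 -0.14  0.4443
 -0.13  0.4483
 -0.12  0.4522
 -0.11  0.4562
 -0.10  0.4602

σ√T = 0.35 × 0.8660 = 0.3031
d₁ = [ln(200/180) + (0.013 − 0.036 + 0.35²/2)·0.75] / 0.3031 = [0.1054 + 0.0287] / 0.3031 = 0.4422 which rounds to 0.44
d₂ = d₁ − σ√T = 0.4422 − 0.3031 = 0.1391 which rounds to 0.14
exp(−qT) = exp(−0.036·0.75) = 0.9734;  exp(−rT) = exp(−0.013·0.75) = 0.9903
N(−d₂) = N(-0.14) = 0.4443;  N(−d₁) = N(-0.44) = 0.3300
P = 180·0.9903·0.4443 − 200·0.9734·0.3300 = 79.1983 − 64.2444 = 14.9539

£14.95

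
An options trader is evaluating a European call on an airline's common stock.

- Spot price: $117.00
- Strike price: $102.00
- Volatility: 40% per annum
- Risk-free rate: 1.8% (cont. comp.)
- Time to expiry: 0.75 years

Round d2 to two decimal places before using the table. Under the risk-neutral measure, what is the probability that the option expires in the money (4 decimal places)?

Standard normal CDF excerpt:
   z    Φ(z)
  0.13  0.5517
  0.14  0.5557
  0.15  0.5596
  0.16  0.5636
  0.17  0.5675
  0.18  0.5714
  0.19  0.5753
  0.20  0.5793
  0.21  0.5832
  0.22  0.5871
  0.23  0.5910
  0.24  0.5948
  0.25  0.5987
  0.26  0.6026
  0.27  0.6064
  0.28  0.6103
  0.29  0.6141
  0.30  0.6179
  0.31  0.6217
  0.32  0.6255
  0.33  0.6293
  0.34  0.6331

0.6026

σ√T = 0.4·√0.75 = 0.3464
d₁ = [ln(117/102) + (0.018 + ½·0.4²)·0.75] / (σ√T) = (0.1372 + 0.0735) / 0.3464 = 0.6082 ≈ 0.61
d₂ = 0.6082 − 0.3464 = 0.2618 ≈ 0.26
Risk-neutral Pr[S_T > K] = N(d₂) = N(0.26) = 0.6026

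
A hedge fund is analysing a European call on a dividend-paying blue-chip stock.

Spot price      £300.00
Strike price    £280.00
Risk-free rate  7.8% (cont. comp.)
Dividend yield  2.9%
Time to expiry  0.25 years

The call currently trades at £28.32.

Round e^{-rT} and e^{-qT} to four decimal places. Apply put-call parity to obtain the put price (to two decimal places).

£5.08

e^(−qT) = e^(−0.029·0.25) = 0.9928;  e^(−rT) = e^(−0.078·0.25) = 0.9807
Put-call parity: C − P = S·e^(−qT) − K·e^(−rT) = 300·0.9928 − 280·0.9807 = 297.8400 − 274.5960 = 23.2440
P = C − (C − P) = 28.32 − (23.2440) = 5.0760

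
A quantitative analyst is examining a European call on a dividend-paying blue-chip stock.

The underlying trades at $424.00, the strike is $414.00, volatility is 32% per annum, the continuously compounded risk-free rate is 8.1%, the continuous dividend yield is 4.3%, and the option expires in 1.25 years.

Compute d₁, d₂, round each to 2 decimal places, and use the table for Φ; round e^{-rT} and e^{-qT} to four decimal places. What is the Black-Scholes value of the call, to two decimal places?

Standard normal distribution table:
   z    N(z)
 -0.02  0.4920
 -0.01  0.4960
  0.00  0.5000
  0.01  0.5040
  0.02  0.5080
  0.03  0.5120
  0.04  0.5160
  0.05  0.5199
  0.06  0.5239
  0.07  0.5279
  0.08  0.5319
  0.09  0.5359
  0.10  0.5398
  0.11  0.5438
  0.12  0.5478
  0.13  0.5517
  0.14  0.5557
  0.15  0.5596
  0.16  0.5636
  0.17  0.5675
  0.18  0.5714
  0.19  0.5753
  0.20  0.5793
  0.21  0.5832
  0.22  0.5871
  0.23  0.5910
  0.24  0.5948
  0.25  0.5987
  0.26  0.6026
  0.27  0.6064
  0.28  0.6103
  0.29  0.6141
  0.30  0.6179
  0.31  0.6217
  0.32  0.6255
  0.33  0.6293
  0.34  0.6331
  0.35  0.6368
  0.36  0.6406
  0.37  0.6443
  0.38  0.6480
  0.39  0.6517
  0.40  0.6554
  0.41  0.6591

σ√T = 0.32·√1.25 = 0.3578
d₁ = [ln(424/414) + (0.081 − 0.043 + 0.32²/2)·1.25] / 0.3578 = [0.0239 + 0.1115] / 0.3578 = 0.3784 which rounds to 0.38
d₂ = d₁ − σ√T = 0.3784 − 0.3578 = 0.0206 which rounds to 0.02
exp(−qT) = exp(−0.043·1.25) = 0.9477;  exp(−rT) = exp(−0.081·1.25) = 0.9037
C = 424·0.9477·N(0.38) − 414·0.9037·N(0.02) = 424·0.9477·0.6480 − 414·0.9037·0.5080 = 260.3825 − 190.0590 = 70.3235

$70.32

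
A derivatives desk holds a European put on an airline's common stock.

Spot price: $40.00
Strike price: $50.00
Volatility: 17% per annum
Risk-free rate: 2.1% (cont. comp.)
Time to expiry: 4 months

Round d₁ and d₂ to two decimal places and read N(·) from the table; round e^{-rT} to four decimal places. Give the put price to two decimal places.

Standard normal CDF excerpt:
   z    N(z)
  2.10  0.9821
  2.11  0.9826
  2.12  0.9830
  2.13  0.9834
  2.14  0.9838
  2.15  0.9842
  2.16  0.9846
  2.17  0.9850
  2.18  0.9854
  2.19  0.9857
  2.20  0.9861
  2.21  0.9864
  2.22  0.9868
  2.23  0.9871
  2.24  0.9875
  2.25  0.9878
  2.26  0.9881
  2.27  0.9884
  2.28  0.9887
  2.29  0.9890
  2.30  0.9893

T = 0.3333;  σ√T = 0.0981
ln(S/K) + (r + σ²/2)T = ln(40/50) + (0.021 + 0.17²/2)·0.3333 = -0.2231 + 0.0118 = -0.2113
d₁ = -0.2113 / 0.0981 = -2.1531 → -2.15
d₂ = d₁ − σ√T = -2.1531 − 0.0981 = -2.2513 → -2.25
exp(−rT) = exp(−0.021·0.3333) = 0.9930
N(−d₂) = N(2.25) = 0.9878;  N(−d₁) = N(2.15) = 0.9842
P = 50·0.9930·0.9878 − 40·0.9842 = 49.0443 − 39.3680 = 9.6763

$9.68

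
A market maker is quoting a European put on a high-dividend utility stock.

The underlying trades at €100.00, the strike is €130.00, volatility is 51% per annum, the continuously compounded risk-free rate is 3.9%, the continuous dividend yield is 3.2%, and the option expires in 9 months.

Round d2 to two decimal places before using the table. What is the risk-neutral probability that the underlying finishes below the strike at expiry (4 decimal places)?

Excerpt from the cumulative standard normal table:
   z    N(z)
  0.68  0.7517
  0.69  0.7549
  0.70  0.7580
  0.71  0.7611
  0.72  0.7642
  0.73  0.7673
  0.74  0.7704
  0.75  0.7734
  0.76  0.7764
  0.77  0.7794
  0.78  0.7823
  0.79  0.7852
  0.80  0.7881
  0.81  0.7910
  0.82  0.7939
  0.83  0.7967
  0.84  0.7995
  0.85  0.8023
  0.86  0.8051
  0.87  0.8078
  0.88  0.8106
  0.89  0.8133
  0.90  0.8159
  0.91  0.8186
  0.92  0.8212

0.7881

σ√T = 0.51 × 0.8660 = 0.4417
d₁ = [ln(100/130) + (0.039 − 0.032 + ½·0.51²)·0.75] / (σ√T) = (-0.2624 + 0.1028) / 0.4417 = -0.3613 ≈ -0.36
d₂ = -0.3613 − 0.4417 = -0.8030 ≈ -0.80
Risk-neutral Pr[S_T < K] = N(−d₂) = N(0.80) = 0.7881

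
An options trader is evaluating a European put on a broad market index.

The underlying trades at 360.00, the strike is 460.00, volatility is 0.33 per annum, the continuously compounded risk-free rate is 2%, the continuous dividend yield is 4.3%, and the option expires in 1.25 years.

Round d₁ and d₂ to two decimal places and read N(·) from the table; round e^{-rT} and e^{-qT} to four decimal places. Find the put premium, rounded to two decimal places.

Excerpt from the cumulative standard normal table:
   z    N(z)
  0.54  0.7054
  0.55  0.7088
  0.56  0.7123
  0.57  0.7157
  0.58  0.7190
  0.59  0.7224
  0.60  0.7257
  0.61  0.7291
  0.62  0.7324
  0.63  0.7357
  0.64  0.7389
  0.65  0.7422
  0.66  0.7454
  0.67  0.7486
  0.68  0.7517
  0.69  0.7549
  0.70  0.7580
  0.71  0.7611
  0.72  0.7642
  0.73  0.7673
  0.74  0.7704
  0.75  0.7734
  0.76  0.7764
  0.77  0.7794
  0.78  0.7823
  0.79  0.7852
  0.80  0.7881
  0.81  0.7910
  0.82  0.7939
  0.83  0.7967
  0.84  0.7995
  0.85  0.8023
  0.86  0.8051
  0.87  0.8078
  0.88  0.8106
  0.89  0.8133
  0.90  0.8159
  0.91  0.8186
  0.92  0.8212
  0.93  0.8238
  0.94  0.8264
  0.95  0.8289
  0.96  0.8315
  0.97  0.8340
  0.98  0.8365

σ√T = 0.33 × 1.1180 = 0.3690
d₁ = [ln(360/460) + (0.02 − 0.043 + 0.33²/2)·1.25] / 0.3690 = [-0.2451 + 0.0393] / 0.3690 = -0.5578 which rounds to -0.56
d₂ = d₁ − σ√T = -0.5578 − 0.3690 = -0.9268 which rounds to -0.93
exp(−qT) = exp(−0.043·1.25) = 0.9477;  exp(−rT) = exp(−0.02·1.25) = 0.9753
P = 460·0.9753·N(0.93) − 360·0.9477·N(0.56) = 460·0.9753·0.8238 − 360·0.9477·0.7123 = 369.5880 − 243.0168 = 126.5712

126.57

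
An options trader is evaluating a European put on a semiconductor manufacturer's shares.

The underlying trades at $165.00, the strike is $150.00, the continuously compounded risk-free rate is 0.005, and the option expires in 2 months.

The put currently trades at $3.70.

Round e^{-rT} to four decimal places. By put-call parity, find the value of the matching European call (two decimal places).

e^(−rT) = e^(−0.005·0.1667) = 0.9992
Put-call parity: C − P = S − K·e^(−rT) = 165 − 150·0.9992 = 165 − 149.8800 = 15.1200
C = P + (C − P) = 3.70 + (15.1200) = 18.8200

$18.82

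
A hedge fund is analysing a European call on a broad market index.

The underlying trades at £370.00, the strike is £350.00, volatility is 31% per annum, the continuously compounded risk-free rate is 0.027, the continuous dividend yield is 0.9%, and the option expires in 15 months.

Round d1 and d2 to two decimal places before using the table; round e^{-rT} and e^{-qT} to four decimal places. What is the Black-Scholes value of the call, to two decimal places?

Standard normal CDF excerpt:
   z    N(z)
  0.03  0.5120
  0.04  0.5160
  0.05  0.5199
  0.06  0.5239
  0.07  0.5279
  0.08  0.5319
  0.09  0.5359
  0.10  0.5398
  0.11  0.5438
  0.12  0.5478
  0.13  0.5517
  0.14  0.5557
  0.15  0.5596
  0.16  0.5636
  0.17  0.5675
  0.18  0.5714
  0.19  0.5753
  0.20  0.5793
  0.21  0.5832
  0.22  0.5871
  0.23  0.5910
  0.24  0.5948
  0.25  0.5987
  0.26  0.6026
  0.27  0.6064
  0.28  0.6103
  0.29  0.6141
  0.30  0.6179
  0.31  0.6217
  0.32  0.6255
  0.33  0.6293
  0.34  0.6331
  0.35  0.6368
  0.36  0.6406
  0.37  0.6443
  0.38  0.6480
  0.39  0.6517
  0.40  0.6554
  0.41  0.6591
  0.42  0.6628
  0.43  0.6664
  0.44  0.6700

£63.86

σ√T = 0.31·√1.25 = 0.3466
d₁ = [ln(370/350) + (0.027 − 0.009 + ½·0.31²)·1.25] / (σ√T) = (0.0556 + 0.0826) / 0.3466 = 0.3985 ⇒ 0.40
d₂ = 0.3985 − 0.3466 = 0.0520 ⇒ 0.05
exp(−qT) = exp(−0.009·1.25) = 0.9888;  exp(−rT) = exp(−0.027·1.25) = 0.9668
N(d₁) = N(0.40) = 0.6554;  N(d₂) = N(0.05) = 0.5199
C = 370·0.9888·0.6554 − 350·0.9668·0.5199 = 239.7820 − 175.9238 = 63.8583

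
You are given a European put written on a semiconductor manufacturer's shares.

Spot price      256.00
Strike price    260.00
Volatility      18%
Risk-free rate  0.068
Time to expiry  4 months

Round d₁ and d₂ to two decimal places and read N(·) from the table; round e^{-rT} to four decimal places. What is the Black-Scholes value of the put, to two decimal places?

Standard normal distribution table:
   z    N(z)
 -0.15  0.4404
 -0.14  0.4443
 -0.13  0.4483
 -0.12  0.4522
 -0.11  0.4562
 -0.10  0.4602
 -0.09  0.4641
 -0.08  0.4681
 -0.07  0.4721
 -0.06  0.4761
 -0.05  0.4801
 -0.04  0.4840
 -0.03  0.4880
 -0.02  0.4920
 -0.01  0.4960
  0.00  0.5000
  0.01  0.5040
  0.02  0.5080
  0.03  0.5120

σ√T = 0.18·√0.3333 = 0.1039
d₁ = [ln(256/260) + (0.068 + 0.18²/2)·0.3333] / 0.1039 = [-0.0155 + 0.0281] / 0.1039 = 0.1209 ⇒ 0.12
d₂ = d₁ − σ√T = 0.1209 − 0.1039 = 0.0170 ⇒ 0.02
exp(−rT) = exp(−0.068·0.3333) = 0.9776
P = 260·0.9776·N(-0.02) − 256·N(-0.12) = 260·0.9776·0.4920 − 256·0.4522 = 125.0546 − 115.7632 = 9.2914

9.29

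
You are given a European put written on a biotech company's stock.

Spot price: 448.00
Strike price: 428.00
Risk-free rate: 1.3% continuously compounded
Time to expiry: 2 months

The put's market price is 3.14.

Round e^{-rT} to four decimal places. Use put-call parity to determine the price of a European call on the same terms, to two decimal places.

e^(−rT) = e^(−0.013·0.1667) = 0.9978
Put-call parity: C − P = S − K·e^(−rT) = 448 − 428·0.9978 = 448 − 427.0584 = 20.9416
C = P + (C − P) = 3.14 + (20.9416) = 24.0816

24.08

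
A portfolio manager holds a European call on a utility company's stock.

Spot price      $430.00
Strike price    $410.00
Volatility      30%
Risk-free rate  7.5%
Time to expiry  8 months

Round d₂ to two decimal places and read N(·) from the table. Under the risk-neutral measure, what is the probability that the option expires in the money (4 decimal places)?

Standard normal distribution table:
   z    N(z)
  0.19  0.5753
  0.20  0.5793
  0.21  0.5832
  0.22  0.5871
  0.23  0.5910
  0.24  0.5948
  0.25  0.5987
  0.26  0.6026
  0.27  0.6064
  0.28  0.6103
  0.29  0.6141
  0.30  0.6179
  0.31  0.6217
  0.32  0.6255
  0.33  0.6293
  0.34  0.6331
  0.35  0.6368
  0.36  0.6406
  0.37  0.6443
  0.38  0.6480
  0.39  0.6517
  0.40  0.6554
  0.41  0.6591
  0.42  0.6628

σ√T = 0.3·√0.6667 = 0.2449
d₁ = [ln(430/410) + (0.075 + ½·0.3²)·0.6667] / (σ√T) = (0.0476 + 0.0800) / 0.2449 = 0.5210 which rounds to 0.52
d₂ = 0.5210 − 0.2449 = 0.2761 which rounds to 0.28
Pr(exercise) under Q = N(d₂) = 0.6103

0.6103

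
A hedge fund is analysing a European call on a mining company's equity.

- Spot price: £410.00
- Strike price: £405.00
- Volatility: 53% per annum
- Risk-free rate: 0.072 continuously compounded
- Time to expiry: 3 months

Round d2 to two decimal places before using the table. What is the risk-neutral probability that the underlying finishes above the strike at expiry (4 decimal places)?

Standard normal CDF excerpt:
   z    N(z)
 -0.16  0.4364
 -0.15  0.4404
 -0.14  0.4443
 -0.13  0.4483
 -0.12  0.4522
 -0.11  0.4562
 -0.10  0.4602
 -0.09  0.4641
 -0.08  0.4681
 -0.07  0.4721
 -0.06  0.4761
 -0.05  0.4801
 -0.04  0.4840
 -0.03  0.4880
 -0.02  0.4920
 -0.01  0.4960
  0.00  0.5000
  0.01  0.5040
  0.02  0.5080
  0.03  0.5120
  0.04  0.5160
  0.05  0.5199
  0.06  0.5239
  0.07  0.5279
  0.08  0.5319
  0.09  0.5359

0.4920

T = 0.25;  σ√T = 0.2650
ln(S/K) + (r + σ²/2)T = ln(410/405) + (0.072 + 0.53²/2)·0.25 = 0.0123 + 0.0531 = 0.0654
d₁ = 0.0654 / 0.2650 = 0.2467 → 0.25
d₂ = d₁ − σ√T = 0.2467 − 0.2650 = -0.0183 → -0.02
Risk-neutral Pr[S_T > K] = N(d₂) = N(-0.02) = 0.4920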